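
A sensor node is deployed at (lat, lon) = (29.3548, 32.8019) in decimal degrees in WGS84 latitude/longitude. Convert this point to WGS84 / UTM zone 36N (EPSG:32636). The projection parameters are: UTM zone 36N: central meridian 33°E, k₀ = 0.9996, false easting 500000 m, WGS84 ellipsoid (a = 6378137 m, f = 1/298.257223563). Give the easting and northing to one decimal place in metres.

Zone 36 central meridian λ₀ = 6×36 − 183 = 33°; Δλ = -0.1981°.
Transverse Mercator on WGS84 with k₀ = 0.9996 gives E = 480771.313 m, N = 3247311.752 m.

E 480771.3 m, N 3247311.8 m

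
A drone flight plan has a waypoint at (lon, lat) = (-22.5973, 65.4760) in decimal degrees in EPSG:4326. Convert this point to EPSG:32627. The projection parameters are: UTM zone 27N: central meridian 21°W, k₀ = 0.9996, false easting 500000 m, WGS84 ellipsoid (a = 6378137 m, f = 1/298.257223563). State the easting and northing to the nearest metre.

Zone 27 central meridian λ₀ = 6×27 − 183 = -21°; Δλ = -1.5973°.
Transverse Mercator on WGS84 with k₀ = 0.9996 gives E = 426025.921 m, N = 7262443.724 m.

E 426026 m, N 7262444 m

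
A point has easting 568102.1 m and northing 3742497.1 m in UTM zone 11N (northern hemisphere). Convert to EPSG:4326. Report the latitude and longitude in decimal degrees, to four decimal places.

Zone 11N: λ₀ = -117°, k₀ = 0.9996, false easting 500000 m.
Meridian distance M = (N − FN)/k₀ = 3743994.7 m.
Inverse transverse Mercator on WGS84 gives φ = 33.82050003°, λ = -116.26409998°.

lat 33.8205°, lon -116.2641°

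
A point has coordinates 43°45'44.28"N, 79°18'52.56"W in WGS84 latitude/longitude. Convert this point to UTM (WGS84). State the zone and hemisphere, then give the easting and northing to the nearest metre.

Zone 17N: E 635665 m, N 4846853 m

Longitude -79.3146° lies in the 6° band [-84°, -78°), giving zone 17; latitude is north of the equator, so 17N.
Zone 17 central meridian λ₀ = 6×17 − 183 = -81°; Δλ = +1.6854°.
Transverse Mercator on WGS84 with k₀ = 0.9996 gives E = 635664.625 m, N = 4846852.895 m.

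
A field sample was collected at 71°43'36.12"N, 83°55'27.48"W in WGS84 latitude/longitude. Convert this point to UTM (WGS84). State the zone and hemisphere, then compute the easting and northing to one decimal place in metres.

Longitude -83.9243° lies in the 6° band [-84°, -78°), giving zone 17; latitude is north of the equator, so 17N.
Zone 17 central meridian λ₀ = 6×17 − 183 = -81°; Δλ = -2.9243°.
Transverse Mercator on WGS84 with k₀ = 0.9996 gives E = 397696.761 m, N = 7960928.316 m.

Zone 17N: E 397696.8 m, N 7960928.3 m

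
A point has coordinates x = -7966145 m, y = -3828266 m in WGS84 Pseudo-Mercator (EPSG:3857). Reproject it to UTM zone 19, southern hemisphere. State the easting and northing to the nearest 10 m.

Web Mercator inverse (R = 6378137 m) → φ = -32.49350052°, λ = -71.56109809°.
UTM 19S forward: E = 259361.128 m, N = 6401970.977 m.

E 259360 m, N 6401970 m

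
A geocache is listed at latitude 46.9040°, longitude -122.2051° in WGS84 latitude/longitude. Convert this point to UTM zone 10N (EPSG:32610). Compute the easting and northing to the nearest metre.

Zone 10 central meridian λ₀ = 6×10 − 183 = -123°; Δλ = +0.7949°.
Transverse Mercator on WGS84 with k₀ = 0.9996 gives E = 560540.763 m, N = 5194802.737 m.

E 560541 m, N 5194803 m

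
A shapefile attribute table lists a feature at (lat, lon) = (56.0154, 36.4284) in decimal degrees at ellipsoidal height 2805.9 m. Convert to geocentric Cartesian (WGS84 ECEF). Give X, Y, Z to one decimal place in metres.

X 2876434.8 m, Y 2122892.2 m, Z 5267727.5 m

WGS84: a = 6378137 m, e² = 0.006694380; N(φ) = a/√(1−e²sin²φ) = 6392866.311 m.
X = (N+h)·cosφ·cosλ = 2876434.758 m; Y = (N+h)·cosφ·sinλ = 2122892.168 m; Z = (N(1−e²)+h)·sinφ = 5267727.493 m.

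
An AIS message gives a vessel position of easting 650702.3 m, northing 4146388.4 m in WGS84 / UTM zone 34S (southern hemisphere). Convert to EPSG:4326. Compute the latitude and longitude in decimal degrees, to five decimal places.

Zone 34S: λ₀ = 21°, k₀ = 0.9996, false easting 500000 m, false northing 10000000 m.
Meridian distance M = (N − FN)/k₀ = -5855954.0 m.
Inverse transverse Mercator on WGS84 gives φ = -52.81120021°, λ = 23.23600035°.

lat -52.81120°, lon 23.23600°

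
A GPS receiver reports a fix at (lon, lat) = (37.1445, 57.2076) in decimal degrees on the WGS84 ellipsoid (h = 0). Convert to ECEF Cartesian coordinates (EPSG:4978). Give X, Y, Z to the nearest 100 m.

X 2760100 m, Y 2090800 m, Z 5338500 m

WGS84: a = 6378137 m, e² = 0.006694380; N(φ) = a/√(1−e²sin²φ) = 6393277.386 m.
X = (N+h)·cosφ·cosλ = 2760073.525 m; Y = (N+h)·cosφ·sinλ = 2090799.002 m; Z = (N(1−e²)+h)·sinφ = 5338456.290 m.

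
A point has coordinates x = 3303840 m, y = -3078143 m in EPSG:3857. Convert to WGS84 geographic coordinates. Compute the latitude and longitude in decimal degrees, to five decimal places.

R = 6378137 m. λ = x/R = 29.67889968°.
φ = 2·arctan(exp(y/R)) − 90° = 2·arctan(0.61717) − 90° = -26.63660303°.

lat -26.63660°, lon 29.67890°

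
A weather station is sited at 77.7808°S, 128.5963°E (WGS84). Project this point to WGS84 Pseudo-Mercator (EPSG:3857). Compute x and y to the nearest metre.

x 14315275 m, y -14252364 m

Web Mercator is spherical with R = a = 6378137 m.
x = R·λ = 6378137 × 2.244428841 = 14315274.634 m.
y = R·ln tan(π/4 + φ/2) = 6378137 × -2.234565399 = -14252364.253 m.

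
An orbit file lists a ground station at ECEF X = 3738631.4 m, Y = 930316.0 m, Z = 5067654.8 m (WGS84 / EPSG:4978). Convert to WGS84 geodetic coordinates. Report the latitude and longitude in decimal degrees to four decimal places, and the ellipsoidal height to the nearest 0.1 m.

λ = atan2(Y, X) = 13.97360020°; p = √(X²+Y²) = 3852642.3 m.
Bowring's method on WGS84 (a = 6378137 m, b = 6356752.314 m) gives φ = 52.94160016°, h = 1284.6498 m.

lat 52.9416°, lon 13.9736°, h 1284.6 m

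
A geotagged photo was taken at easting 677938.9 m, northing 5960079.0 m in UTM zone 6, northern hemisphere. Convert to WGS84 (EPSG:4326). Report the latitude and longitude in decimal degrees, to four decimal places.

lat 53.7589°, lon -144.3007°

Zone 6N: λ₀ = -147°, k₀ = 0.9996, false easting 500000 m.
Meridian distance M = (N − FN)/k₀ = 5962464.0 m.
Inverse transverse Mercator on WGS84 gives φ = 53.75890032°, λ = -144.30070030°.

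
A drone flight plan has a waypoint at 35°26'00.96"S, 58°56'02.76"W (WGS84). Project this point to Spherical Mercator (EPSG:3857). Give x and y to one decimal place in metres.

x -6560514.0 m, y -4222962.9 m

Web Mercator is spherical with R = a = 6378137 m.
x = R·λ = 6378137 × -1.028594087 = -6560514.002 m.
y = R·ln tan(π/4 + φ/2) = 6378137 × -0.662099747 = -4222962.892 m.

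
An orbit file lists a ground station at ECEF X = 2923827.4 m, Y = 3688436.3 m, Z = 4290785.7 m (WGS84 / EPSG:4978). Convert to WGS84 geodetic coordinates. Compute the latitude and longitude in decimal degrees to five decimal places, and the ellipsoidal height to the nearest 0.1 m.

lat 42.54480°, lon 51.59610°, h 596.3 m

λ = atan2(Y, X) = 51.59609992°; p = √(X²+Y²) = 4706732.3 m.
Bowring's method on WGS84 (a = 6378137 m, b = 6356752.314 m) gives φ = 42.54479962°, h = 596.343 m.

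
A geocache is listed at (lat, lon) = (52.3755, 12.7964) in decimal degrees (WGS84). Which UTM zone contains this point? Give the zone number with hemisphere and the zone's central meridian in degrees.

UTM zone = ⌊(λ + 180)/6⌋ + 1; 12.7964° ∈ [12°, 18°) → zone 33.
Hemisphere: N (φ ≥ 0).
Central meridian λ₀ = 6×33 − 183 = 15°.

Zone 33N, central meridian 15°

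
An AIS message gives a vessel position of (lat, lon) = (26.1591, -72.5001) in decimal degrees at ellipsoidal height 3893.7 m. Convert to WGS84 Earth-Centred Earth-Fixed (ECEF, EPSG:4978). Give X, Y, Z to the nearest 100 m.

X 1723700 m, Y -5466800 m, Z 2796600 m

WGS84: a = 6378137 m, e² = 0.006694380; N(φ) = a/√(1−e²sin²φ) = 6382290.460 m.
X = (N+h)·cosφ·cosλ = 1723656.677 m; Y = (N+h)·cosφ·sinλ = -5466773.828 m; Z = (N(1−e²)+h)·sinφ = 2796610.445 m.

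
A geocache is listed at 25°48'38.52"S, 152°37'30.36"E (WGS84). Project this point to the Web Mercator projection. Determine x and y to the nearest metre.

Web Mercator is spherical with R = a = 6378137 m.
x = R·λ = 6378137 × 2.663810516 = 16990148.414 m.
y = R·ln tan(π/4 + φ/2) = 6378137 × -0.466539705 = -2975654.156 m.

x 16990148 m, y -2975654 m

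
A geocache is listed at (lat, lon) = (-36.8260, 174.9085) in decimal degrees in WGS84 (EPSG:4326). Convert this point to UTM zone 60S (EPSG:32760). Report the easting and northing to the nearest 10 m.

E 313470 m, N 5922390 m

Zone 60 central meridian λ₀ = 6×60 − 183 = 177°; Δλ = -2.0915°.
Transverse Mercator on WGS84 with k₀ = 0.9996 gives E = 313471.606 m, N = 5922388.612 m.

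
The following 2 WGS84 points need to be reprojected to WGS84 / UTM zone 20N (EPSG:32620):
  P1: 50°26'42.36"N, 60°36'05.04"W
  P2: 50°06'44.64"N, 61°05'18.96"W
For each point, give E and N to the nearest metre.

UTM zone 20N: λ₀ = -63°, k₀ = 0.9996.
P1 (50.4451°, -60.6014°) → (670299.019, 5590869.994) m.
P2 (50.1124°, -61.0886°) → (636660.337, 5552877.344) m.

P1: E 670299 m, N 5590870 m; P2: E 636660 m, N 5552877 m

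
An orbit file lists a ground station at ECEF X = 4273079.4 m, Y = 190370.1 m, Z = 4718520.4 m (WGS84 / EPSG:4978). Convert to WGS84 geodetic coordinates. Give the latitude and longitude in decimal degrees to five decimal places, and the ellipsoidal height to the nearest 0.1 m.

λ = atan2(Y, X) = 2.55089937°; p = √(X²+Y²) = 4277317.9 m.
Bowring's method on WGS84 (a = 6378137 m, b = 6356752.314 m) gives φ = 47.99919987°, h = 2292.449 m.

lat 47.99920°, lon 2.55090°, h 2292.4 m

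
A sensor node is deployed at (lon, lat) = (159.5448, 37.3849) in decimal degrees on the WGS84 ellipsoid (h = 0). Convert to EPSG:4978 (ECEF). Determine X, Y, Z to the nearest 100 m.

WGS84: a = 6378137 m, e² = 0.006694380; N(φ) = a/√(1−e²sin²φ) = 6386021.869 m.
X = (N+h)·cosφ·cosλ = -4754223.033 m; Y = (N+h)·cosφ·sinλ = 1773295.380 m; Z = (N(1−e²)+h)·sinφ = 3851421.616 m.

X -4754200 m, Y 1773300 m, Z 3851400 m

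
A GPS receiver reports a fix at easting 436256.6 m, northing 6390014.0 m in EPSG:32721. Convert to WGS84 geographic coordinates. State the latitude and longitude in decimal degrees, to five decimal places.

lat -32.62560°, lon -57.67950°

Zone 21S: λ₀ = -57°, k₀ = 0.9996, false easting 500000 m, false northing 10000000 m.
Meridian distance M = (N − FN)/k₀ = -3611430.6 m.
Inverse transverse Mercator on WGS84 gives φ = -32.62560034°, λ = -57.67949974°.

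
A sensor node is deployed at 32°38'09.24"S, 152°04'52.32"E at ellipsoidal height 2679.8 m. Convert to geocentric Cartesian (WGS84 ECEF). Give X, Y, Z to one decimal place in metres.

X -4752609.7 m, Y 2518374.3 m, Z -3421469.4 m

WGS84: a = 6378137 m, e² = 0.006694380; N(φ) = a/√(1−e²sin²φ) = 6384355.239 m.
X = (N+h)·cosφ·cosλ = -4752609.696 m; Y = (N+h)·cosφ·sinλ = 2518374.259 m; Z = (N(1−e²)+h)·sinφ = -3421469.413 m.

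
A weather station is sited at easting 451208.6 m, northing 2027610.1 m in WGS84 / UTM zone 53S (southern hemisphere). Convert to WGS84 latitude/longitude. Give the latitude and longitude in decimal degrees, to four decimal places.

lat -71.8466°, lon 133.5968°

Zone 53S: λ₀ = 135°, k₀ = 0.9996, false easting 500000 m, false northing 10000000 m.
Meridian distance M = (N − FN)/k₀ = -7975580.1 m.
Inverse transverse Mercator on WGS84 gives φ = -71.84659987°, λ = 133.59680016°.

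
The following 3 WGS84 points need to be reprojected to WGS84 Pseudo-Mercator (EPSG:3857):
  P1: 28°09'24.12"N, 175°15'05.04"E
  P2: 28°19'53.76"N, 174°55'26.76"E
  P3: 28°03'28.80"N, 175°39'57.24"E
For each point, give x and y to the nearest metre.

Web Mercator: x = R·λ, y = R·ln tan(π/4+φ/2), R = 6378137 m.
P1 (28.1567°, 175.2514°) → (19508896.609, 3268744.478) m.
P2 (28.3316°, 174.9241°) → (19472461.739, 3290845.656) m.
P3 (28.0580°, 175.6659°) → (19555038.538, 3256288.233) m.

P1: x 19508897 m, y 3268744 m; P2: x 19472462 m, y 3290846 m; P3: x 19555039 m, y 3256288 m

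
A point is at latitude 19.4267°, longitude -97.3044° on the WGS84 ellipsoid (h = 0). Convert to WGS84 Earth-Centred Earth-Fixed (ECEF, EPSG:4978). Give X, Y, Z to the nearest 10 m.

WGS84: a = 6378137 m, e² = 0.006694380; N(φ) = a/√(1−e²sin²φ) = 6380499.989 m.
X = (N+h)·cosφ·cosλ = -765037.082 m; Y = (N+h)·cosφ·sinλ = -5968412.031 m; Z = (N(1−e²)+h)·sinφ = 2107951.847 m.

X -765040 m, Y -5968410 m, Z 2107950 m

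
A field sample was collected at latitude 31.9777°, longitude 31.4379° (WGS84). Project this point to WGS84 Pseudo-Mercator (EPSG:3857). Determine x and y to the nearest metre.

x 3499651 m, y 3760384 m

Web Mercator is spherical with R = a = 6378137 m.
x = R·λ = 6378137 × 0.548694865 = 3499651.020 m.
y = R·ln tan(π/4 + φ/2) = 6378137 × 0.589574003 = 3760383.761 m.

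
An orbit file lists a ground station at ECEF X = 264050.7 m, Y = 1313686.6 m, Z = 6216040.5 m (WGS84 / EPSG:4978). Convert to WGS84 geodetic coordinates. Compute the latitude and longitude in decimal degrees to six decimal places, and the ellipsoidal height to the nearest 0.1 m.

lat 77.914200°, lon 78.634999°, h 1127.6 m

λ = atan2(Y, X) = 78.63499889°; p = √(X²+Y²) = 1339960.9 m.
Bowring's method on WGS84 (a = 6378137 m, b = 6356752.314 m) gives φ = 77.91420041°, h = 1127.611 m.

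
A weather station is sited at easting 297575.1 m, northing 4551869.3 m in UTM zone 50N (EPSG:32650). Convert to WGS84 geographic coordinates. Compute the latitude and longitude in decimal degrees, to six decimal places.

Zone 50N: λ₀ = 117°, k₀ = 0.9996, false easting 500000 m.
Meridian distance M = (N − FN)/k₀ = 4553690.8 m.
Inverse transverse Mercator on WGS84 gives φ = 41.09290040°, λ = 114.58979957°.

lat 41.092900°, lon 114.589800°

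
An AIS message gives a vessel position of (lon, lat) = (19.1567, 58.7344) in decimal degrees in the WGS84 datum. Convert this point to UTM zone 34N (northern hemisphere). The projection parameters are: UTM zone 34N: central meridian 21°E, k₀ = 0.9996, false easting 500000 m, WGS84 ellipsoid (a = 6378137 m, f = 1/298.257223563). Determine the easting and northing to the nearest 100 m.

E 393300 m, N 6511900 m

Zone 34 central meridian λ₀ = 6×34 − 183 = 21°; Δλ = -1.8433°.
Transverse Mercator on WGS84 with k₀ = 0.9996 gives E = 393292.232 m, N = 6511945.312 m.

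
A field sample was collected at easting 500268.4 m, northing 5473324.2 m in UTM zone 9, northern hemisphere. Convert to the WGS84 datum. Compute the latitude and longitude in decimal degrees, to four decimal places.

lat 49.4126°, lon -128.9963°

Zone 9N: λ₀ = -129°, k₀ = 0.9996, false easting 500000 m.
Meridian distance M = (N − FN)/k₀ = 5475514.4 m.
Inverse transverse Mercator on WGS84 gives φ = 49.41259983°, λ = -128.99629979°.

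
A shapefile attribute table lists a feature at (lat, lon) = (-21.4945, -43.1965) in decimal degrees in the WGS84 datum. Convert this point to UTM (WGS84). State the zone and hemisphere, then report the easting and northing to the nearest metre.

Longitude -43.1965° lies in the 6° band [-48°, -42°), giving zone 23; latitude is south of the equator, so 23S.
Zone 23 central meridian λ₀ = 6×23 − 183 = -45°; Δλ = +1.8035°.
Transverse Mercator on WGS84 with k₀ = 0.9996 gives E = 686834.040 m, N = 7622045.417 m.

Zone 23S: E 686834 m, N 7622045 m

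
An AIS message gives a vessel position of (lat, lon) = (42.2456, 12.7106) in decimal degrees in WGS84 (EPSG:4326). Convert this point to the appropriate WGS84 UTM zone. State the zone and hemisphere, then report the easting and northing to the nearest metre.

Longitude 12.7106° lies in the 6° band [12°, 18°), giving zone 33; latitude is north of the equator, so 33N.
Zone 33 central meridian λ₀ = 6×33 − 183 = 15°; Δλ = -2.2894°.
Transverse Mercator on WGS84 with k₀ = 0.9996 gives E = 311123.250 m, N = 4679583.190 m.

Zone 33N: E 311123 m, N 4679583 m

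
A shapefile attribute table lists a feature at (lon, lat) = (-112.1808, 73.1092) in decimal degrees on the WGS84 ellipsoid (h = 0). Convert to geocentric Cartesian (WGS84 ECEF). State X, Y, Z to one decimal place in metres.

WGS84: a = 6378137 m, e² = 0.006694380; N(φ) = a/√(1−e²sin²φ) = 6397773.916 m.
X = (N+h)·cosφ·cosλ = -701777.847 m; Y = (N+h)·cosφ·sinλ = -1721302.727 m; Z = (N(1−e²)+h)·sinφ = 6080794.056 m.

X -701777.8 m, Y -1721302.7 m, Z 6080794.1 m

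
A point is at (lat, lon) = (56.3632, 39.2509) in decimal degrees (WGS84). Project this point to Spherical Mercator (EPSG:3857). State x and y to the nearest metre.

Web Mercator is spherical with R = a = 6378137 m.
x = R·λ = 6378137 × 0.685057439 = 4369390.201 m.
y = R·ln tan(π/4 + φ/2) = 6378137 × 1.196440416 = 7631060.888 m.

x 4369390 m, y 7631061 m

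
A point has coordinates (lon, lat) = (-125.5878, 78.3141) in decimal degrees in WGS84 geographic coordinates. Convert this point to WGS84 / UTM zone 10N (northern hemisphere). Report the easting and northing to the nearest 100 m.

Zone 10 central meridian λ₀ = 6×10 − 183 = -123°; Δλ = -2.5878°.
Transverse Mercator on WGS84 with k₀ = 0.9996 gives E = 441505.441 m, N = 8694717.534 m.

E 441500 m, N 8694700 m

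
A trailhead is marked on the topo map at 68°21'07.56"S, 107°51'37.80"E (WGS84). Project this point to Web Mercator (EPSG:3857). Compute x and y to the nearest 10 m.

Web Mercator is spherical with R = a = 6378137 m.
x = R·λ = 6378137 × 1.882520858 = 12006975.937 m.
y = R·ln tan(π/4 + φ/2) = 6378137 × -1.654469514 = -10552433.226 m.

x 12006980 m, y -10552430 m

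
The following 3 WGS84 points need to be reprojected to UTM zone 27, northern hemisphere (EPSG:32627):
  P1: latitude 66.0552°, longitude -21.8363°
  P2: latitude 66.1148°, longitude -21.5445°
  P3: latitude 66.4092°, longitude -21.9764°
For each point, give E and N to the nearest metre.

UTM zone 27N: λ₀ = -21°, k₀ = 0.9996.
P1 (66.0552°, -21.8363°) → (462126.176, 7326315.440) m.
P2 (66.1148°, -21.5445°) → (475398.404, 7332812.962) m.
P3 (66.4092°, -21.9764°) → (456397.201, 7365862.342) m.

P1: E 462126 m, N 7326315 m; P2: E 475398 m, N 7332813 m; P3: E 456397 m, N 7365862 m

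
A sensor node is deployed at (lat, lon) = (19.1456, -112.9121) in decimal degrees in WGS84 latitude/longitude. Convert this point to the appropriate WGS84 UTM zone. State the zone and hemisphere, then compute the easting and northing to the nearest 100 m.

Zone 12N: E 298900 m, N 2118000 m

Longitude -112.9121° lies in the 6° band [-114°, -108°), giving zone 12; latitude is north of the equator, so 12N.
Zone 12 central meridian λ₀ = 6×12 − 183 = -111°; Δλ = -1.9121°.
Transverse Mercator on WGS84 with k₀ = 0.9996 gives E = 298897.868 m, N = 2118038.733 m.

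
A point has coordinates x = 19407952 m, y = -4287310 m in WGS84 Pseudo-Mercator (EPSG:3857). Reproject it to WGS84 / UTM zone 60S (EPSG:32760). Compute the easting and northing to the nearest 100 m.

Web Mercator inverse (R = 6378137 m) → φ = -35.90319998°, λ = 174.34459915°.
UTM 60S forward: E = 260355.887 m, N = 6023530.136 m.

E 260400 m, N 6023500 m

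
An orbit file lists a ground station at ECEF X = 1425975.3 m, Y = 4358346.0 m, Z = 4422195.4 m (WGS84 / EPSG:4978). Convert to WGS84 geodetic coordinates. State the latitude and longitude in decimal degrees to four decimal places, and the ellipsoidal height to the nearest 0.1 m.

lat 44.1524°, lon 71.8828°, h 2782.7 m

λ = atan2(Y, X) = 71.88280036°; p = √(X²+Y²) = 4585693.6 m.
Bowring's method on WGS84 (a = 6378137 m, b = 6356752.314 m) gives φ = 44.15240003°, h = 2782.690 m.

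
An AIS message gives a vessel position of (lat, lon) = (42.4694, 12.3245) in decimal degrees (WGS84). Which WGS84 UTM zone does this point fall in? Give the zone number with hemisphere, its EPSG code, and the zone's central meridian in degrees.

UTM zone = ⌊(λ + 180)/6⌋ + 1; 12.3245° ∈ [12°, 18°) → zone 33.
Hemisphere: N (φ ≥ 0).
Central meridian λ₀ = 6×33 − 183 = 15°.
EPSG code: 32633.

Zone 33N (EPSG:32633), central meridian 15°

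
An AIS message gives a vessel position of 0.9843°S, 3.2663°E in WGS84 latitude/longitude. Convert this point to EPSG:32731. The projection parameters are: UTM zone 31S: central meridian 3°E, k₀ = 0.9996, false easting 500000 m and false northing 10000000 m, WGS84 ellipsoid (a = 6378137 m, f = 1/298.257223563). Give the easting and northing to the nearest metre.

E 529628 m, N 9891204 m

Zone 31 central meridian λ₀ = 6×31 − 183 = 3°; Δλ = +0.2663°.
Transverse Mercator on WGS84 with k₀ = 0.9996 gives E = 529628.287 m, N = 9891203.985 m.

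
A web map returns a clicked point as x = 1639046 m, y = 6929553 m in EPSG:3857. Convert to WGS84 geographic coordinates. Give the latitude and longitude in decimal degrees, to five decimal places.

lat 52.71010°, lon 14.72380°

R = 6378137 m. λ = x/R = 14.72380073°.
φ = 2·arctan(exp(y/R)) − 90° = 2·arctan(2.96375) − 90° = 52.71009856°.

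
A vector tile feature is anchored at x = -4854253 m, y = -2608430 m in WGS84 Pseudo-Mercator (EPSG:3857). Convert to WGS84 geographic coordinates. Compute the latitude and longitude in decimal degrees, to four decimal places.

lat -22.8048°, lon -43.6065°

R = 6378137 m. λ = x/R = -43.60649663°.
φ = 2·arctan(exp(y/R)) − 90° = 2·arctan(0.66434) − 90° = -22.80480409°.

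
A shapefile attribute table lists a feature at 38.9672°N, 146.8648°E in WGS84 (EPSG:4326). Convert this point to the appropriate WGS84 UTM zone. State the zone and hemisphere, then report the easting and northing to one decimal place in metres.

Zone 55N: E 488287.4 m, N 4313145.4 m

Longitude 146.8648° lies in the 6° band [144°, 150°), giving zone 55; latitude is north of the equator, so 55N.
Zone 55 central meridian λ₀ = 6×55 − 183 = 147°; Δλ = -0.1352°.
Transverse Mercator on WGS84 with k₀ = 0.9996 gives E = 488287.389 m, N = 4313145.433 m.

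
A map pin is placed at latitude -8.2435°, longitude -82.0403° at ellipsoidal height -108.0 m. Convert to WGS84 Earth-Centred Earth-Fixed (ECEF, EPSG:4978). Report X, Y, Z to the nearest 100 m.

WGS84: a = 6378137 m, e² = 0.006694380; N(φ) = a/√(1−e²sin²φ) = 6378575.933 m.
X = (N+h)·cosφ·cosλ = 874141.968 m; Y = (N+h)·cosφ·sinλ = -6251746.385 m; Z = (N(1−e²)+h)·sinφ = -908424.528 m.

X 874100 m, Y -6251700 m, Z -908400 m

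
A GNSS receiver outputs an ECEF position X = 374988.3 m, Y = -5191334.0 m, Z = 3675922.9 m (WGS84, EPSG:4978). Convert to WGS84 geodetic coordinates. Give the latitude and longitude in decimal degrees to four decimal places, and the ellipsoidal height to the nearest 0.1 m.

λ = atan2(Y, X) = -85.86850012°; p = √(X²+Y²) = 5204859.7 m.
Bowring's method on WGS84 (a = 6378137 m, b = 6356752.314 m) gives φ = 35.41310035°, h = 1049.927 m.

lat 35.4131°, lon -85.8685°, h 1049.9 m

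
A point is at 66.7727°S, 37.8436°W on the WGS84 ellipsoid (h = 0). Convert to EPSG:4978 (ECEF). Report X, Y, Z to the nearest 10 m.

WGS84: a = 6378137 m, e² = 0.006694380; N(φ) = a/√(1−e²sin²φ) = 6396242.136 m.
X = (N+h)·cosφ·cosλ = 1992027.450 m; Y = (N+h)·cosφ·sinλ = -1547604.234 m; Z = (N(1−e²)+h)·sinφ = -5838462.622 m.

X 1992030 m, Y -1547600 m, Z -5838460 m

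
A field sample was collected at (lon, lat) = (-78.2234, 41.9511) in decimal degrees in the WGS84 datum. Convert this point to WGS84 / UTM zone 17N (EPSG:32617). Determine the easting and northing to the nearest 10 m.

E 730140 m, N 4648080 m

Zone 17 central meridian λ₀ = 6×17 − 183 = -81°; Δλ = +2.7766°.
Transverse Mercator on WGS84 with k₀ = 0.9996 gives E = 730137.102 m, N = 4648076.230 m.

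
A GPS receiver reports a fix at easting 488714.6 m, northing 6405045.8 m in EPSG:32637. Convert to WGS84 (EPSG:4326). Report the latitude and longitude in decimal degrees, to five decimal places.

Zone 37N: λ₀ = 39°, k₀ = 0.9996, false easting 500000 m.
Meridian distance M = (N − FN)/k₀ = 6407608.8 m.
Inverse transverse Mercator on WGS84 gives φ = 57.78729979°, λ = 38.81019942°.

lat 57.78730°, lon 38.81020°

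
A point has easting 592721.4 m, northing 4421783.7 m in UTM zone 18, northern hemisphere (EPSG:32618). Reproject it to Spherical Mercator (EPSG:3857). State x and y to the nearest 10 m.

x -8228150 m, y 4857390 m

Unproject from UTM 18N (λ₀ = -75°) → φ = 39.94109957°, λ = -73.91470019°.
Web Mercator (R = 6378137 m): x = -8228146.788 m, y = 4857386.717 m.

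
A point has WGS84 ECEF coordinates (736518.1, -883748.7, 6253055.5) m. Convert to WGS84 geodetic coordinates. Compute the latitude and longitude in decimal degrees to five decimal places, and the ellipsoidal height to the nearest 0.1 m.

λ = atan2(Y, X) = -50.19210075°; p = √(X²+Y²) = 1150422.0 m.
Bowring's method on WGS84 (a = 6378137 m, b = 6356752.314 m) gives φ = 79.64369965°, h = 551.730 m.

lat 79.64370°, lon -50.19210°, h 551.7 m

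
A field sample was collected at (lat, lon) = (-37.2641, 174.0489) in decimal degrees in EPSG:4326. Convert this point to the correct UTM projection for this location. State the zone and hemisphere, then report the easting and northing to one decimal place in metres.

Zone 60S: E 238302.5 m, N 5871746.7 m

Longitude 174.0489° lies in the 6° band [174°, 180°), giving zone 60; latitude is south of the equator, so 60S.
Zone 60 central meridian λ₀ = 6×60 − 183 = 177°; Δλ = -2.9511°.
Transverse Mercator on WGS84 with k₀ = 0.9996 gives E = 238302.522 m, N = 5871746.712 m.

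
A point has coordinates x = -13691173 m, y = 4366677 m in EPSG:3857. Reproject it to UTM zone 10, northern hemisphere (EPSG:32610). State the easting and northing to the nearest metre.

Web Mercator inverse (R = 6378137 m) → φ = 36.47859703°, λ = -122.98989963°.
UTM 10N forward: E = 500904.790 m, N = 4037034.033 m.

E 500905 m, N 4037034 m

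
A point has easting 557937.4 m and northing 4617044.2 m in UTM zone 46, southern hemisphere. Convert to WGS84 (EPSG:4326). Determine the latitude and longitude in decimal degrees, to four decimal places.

Zone 46S: λ₀ = 93°, k₀ = 0.9996, false easting 500000 m, false northing 10000000 m.
Meridian distance M = (N − FN)/k₀ = -5385109.8 m.
Inverse transverse Mercator on WGS84 gives φ = -48.59700026°, λ = 93.78579947°.

lat -48.5970°, lon 93.7858°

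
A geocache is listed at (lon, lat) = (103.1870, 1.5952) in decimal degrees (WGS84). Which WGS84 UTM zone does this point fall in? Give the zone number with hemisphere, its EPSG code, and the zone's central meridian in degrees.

Zone 48N (EPSG:32648), central meridian 105°

UTM zone = ⌊(λ + 180)/6⌋ + 1; 103.1870° ∈ [102°, 108°) → zone 48.
Hemisphere: N (φ ≥ 0).
Central meridian λ₀ = 6×48 − 183 = 105°.
EPSG code: 32648.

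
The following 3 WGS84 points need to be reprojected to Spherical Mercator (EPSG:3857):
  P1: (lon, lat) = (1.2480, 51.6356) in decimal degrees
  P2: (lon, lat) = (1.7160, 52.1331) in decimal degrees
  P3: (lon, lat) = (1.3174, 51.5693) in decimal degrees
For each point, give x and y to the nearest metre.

P1: x 138927 m, y 6734504 m; P2: x 191024 m, y 6824228 m; P3: x 146652 m, y 6722621 m

Web Mercator: x = R·λ, y = R·ln tan(π/4+φ/2), R = 6378137 m.
P1 (51.6356°, 1.2480°) → (138926.725, 6734503.553) m.
P2 (52.1331°, 1.7160°) → (191024.246, 6824227.513) m.
P3 (51.5693°, 1.3174°) → (146652.297, 6722620.902) m.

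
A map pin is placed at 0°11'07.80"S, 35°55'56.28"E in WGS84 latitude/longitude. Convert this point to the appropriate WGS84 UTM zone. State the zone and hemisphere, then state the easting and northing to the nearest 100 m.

Longitude 35.9323° lies in the 6° band [30°, 36°), giving zone 36; latitude is south of the equator, so 36S.
Zone 36 central meridian λ₀ = 6×36 − 183 = 33°; Δλ = +2.9323°.
Transverse Mercator on WGS84 with k₀ = 0.9996 gives E = 826433.365 m, N = 9979469.614 m.

Zone 36S: E 826400 m, N 9979500 m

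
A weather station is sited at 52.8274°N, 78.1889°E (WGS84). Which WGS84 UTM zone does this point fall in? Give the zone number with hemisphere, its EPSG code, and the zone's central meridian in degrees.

Zone 44N (EPSG:32644), central meridian 81°

UTM zone = ⌊(λ + 180)/6⌋ + 1; 78.1889° ∈ [78°, 84°) → zone 44.
Hemisphere: N (φ ≥ 0).
Central meridian λ₀ = 6×44 − 183 = 81°.
EPSG code: 32644.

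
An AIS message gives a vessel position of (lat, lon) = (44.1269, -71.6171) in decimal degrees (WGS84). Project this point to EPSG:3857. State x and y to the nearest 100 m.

x -7972400 m, y 5485100 m

Web Mercator is spherical with R = a = 6378137 m.
x = R·λ = 6378137 × -1.249954196 = -7972379.104 m.
y = R·ln tan(π/4 + φ/2) = 6378137 × 0.859984867 = 5485101.298 m.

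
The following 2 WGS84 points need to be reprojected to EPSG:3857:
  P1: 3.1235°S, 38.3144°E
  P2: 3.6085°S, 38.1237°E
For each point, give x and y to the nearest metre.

Web Mercator: x = R·λ, y = R·ln tan(π/4+φ/2), R = 6378137 m.
P1 (-3.1235°, 38.3144°) → (4265139.498, -347878.784) m.
P2 (-3.6085°, 38.1237°) → (4243910.871, -401962.201) m.

P1: x 4265139 m, y -347879 m; P2: x 4243911 m, y -401962 m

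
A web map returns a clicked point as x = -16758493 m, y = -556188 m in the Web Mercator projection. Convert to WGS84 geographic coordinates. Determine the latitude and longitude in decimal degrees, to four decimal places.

R = 6378137 m. λ = x/R = -150.54410401°.
φ = 2·arctan(exp(y/R)) − 90° = 2·arctan(0.91649) − 90° = -4.99000162°.

lat -4.9900°, lon -150.5441°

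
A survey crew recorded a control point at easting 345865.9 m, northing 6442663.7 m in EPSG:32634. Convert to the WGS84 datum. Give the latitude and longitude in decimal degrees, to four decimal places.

lat 58.0985°, lon 18.3848°

Zone 34N: λ₀ = 21°, k₀ = 0.9996, false easting 500000 m.
Meridian distance M = (N − FN)/k₀ = 6445241.8 m.
Inverse transverse Mercator on WGS84 gives φ = 58.09850008°, λ = 18.38479946°.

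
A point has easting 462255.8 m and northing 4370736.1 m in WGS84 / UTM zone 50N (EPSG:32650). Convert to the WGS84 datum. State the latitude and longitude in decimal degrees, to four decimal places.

lat 39.4854°, lon 116.5611°

Zone 50N: λ₀ = 117°, k₀ = 0.9996, false easting 500000 m.
Meridian distance M = (N − FN)/k₀ = 4372485.1 m.
Inverse transverse Mercator on WGS84 gives φ = 39.48539982°, λ = 116.56109947°.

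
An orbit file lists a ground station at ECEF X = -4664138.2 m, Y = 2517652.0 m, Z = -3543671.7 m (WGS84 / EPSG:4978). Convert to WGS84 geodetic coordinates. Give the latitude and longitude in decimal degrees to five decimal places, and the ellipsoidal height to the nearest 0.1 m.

λ = atan2(Y, X) = 151.64030024°; p = √(X²+Y²) = 5300260.1 m.
Bowring's method on WGS84 (a = 6378137 m, b = 6356752.314 m) gives φ = -33.94400001°, h = 4256.0495 m.

lat -33.94400°, lon 151.64030°, h 4256.0 m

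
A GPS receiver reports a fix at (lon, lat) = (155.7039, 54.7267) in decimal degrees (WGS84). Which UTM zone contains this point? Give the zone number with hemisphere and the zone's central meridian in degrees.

Zone 56N, central meridian 153°

UTM zone = ⌊(λ + 180)/6⌋ + 1; 155.7039° ∈ [150°, 156°) → zone 56.
Hemisphere: N (φ ≥ 0).
Central meridian λ₀ = 6×56 − 183 = 153°.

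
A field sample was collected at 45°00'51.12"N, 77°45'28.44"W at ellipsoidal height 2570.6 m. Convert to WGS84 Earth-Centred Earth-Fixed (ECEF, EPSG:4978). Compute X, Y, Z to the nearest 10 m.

X 958070 m, Y -4415550 m, Z 4490280 m

WGS84: a = 6378137 m, e² = 0.006694380; N(φ) = a/√(1−e²sin²φ) = 6388843.608 m.
X = (N+h)·cosφ·cosλ = 958071.891 m; Y = (N+h)·cosφ·sinλ = -4415547.742 m; Z = (N(1−e²)+h)·sinφ = 4490282.276 m.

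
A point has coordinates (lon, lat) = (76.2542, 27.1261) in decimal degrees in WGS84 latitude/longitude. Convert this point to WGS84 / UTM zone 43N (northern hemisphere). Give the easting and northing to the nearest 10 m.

E 624300 m, N 3001020 m

Zone 43 central meridian λ₀ = 6×43 − 183 = 75°; Δλ = +1.2542°.
Transverse Mercator on WGS84 with k₀ = 0.9996 gives E = 624302.431 m, N = 3001022.481 m.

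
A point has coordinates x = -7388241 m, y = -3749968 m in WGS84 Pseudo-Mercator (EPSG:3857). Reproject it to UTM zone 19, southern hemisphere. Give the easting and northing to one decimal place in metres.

E 748758.8 m, N 6467818.6 m

Web Mercator inverse (R = 6378137 m) → φ = -31.89829762°, λ = -66.36969813°.
UTM 19S forward: E = 748758.790 m, N = 6467818.645 m.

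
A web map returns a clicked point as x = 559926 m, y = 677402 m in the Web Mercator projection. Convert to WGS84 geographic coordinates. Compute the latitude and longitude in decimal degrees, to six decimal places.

lat 6.073798°, lon 5.029901°

R = 6378137 m. λ = x/R = 5.02990084°.
φ = 2·arctan(exp(y/R)) − 90° = 2·arctan(1.11205) − 90° = 6.07379777°.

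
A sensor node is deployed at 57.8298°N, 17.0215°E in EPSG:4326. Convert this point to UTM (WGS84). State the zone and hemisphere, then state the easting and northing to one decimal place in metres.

Zone 33N: E 620044.9 m, N 6411554.4 m

Longitude 17.0215° lies in the 6° band [12°, 18°), giving zone 33; latitude is north of the equator, so 33N.
Zone 33 central meridian λ₀ = 6×33 − 183 = 15°; Δλ = +2.0215°.
Transverse Mercator on WGS84 with k₀ = 0.9996 gives E = 620044.919 m, N = 6411554.385 m.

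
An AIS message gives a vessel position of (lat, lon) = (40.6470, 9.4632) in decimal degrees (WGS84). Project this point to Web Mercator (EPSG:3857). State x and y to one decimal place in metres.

Web Mercator is spherical with R = a = 6378137 m.
x = R·λ = 6378137 × 0.165163998 = 1053438.605 m.
y = R·ln tan(π/4 + φ/2) = 6378137 × 0.777721277 = 4960412.8498 m.

x 1053438.6 m, y 4960412.8 m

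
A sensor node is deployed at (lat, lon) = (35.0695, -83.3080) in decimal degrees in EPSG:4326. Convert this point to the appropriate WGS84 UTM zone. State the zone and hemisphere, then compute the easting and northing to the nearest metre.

Longitude -83.3080° lies in the 6° band [-84°, -78°), giving zone 17; latitude is north of the equator, so 17N.
Zone 17 central meridian λ₀ = 6×17 − 183 = -81°; Δλ = -2.3080°.
Transverse Mercator on WGS84 with k₀ = 0.9996 gives E = 289549.914 m, N = 3883186.598 m.

Zone 17N: E 289550 m, N 3883187 m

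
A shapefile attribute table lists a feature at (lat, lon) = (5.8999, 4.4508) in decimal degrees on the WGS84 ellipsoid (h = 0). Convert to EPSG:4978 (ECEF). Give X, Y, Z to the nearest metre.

WGS84: a = 6378137 m, e² = 0.006694380; N(φ) = a/√(1−e²sin²φ) = 6378362.583 m.
X = (N+h)·cosφ·cosλ = 6325443.283 m; Y = (N+h)·cosφ·sinλ = 492358.237 m; Z = (N(1−e²)+h)·sinφ = 651247.914 m.

X 6325443 m, Y 492358 m, Z 651248 m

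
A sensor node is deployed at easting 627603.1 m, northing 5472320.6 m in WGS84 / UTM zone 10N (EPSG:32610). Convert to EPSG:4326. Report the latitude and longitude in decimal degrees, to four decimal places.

Zone 10N: λ₀ = -123°, k₀ = 0.9996, false easting 500000 m.
Meridian distance M = (N − FN)/k₀ = 5474510.4 m.
Inverse transverse Mercator on WGS84 gives φ = 49.39019968°, λ = -121.24159988°.

lat 49.3902°, lon -121.2416°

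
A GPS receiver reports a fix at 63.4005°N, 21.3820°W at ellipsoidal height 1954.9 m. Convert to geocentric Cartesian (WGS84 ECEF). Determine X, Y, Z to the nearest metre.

WGS84: a = 6378137 m, e² = 0.006694380; N(φ) = a/√(1−e²sin²φ) = 6395274.621 m.
X = (N+h)·cosφ·cosλ = 2667214.450 m; Y = (N+h)·cosφ·sinλ = -1044303.411 m; Z = (N(1−e²)+h)·sinφ = 5681853.822 m.

X 2667214 m, Y -1044303 m, Z 5681854 m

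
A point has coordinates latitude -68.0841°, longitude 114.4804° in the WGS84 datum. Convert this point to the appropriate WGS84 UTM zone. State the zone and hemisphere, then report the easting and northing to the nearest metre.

Zone 50S: E 395075 m, N 2445618 m

Longitude 114.4804° lies in the 6° band [114°, 120°), giving zone 50; latitude is south of the equator, so 50S.
Zone 50 central meridian λ₀ = 6×50 − 183 = 117°; Δλ = -2.5196°.
Transverse Mercator on WGS84 with k₀ = 0.9996 gives E = 395075.446 m, N = 2445618.490 m.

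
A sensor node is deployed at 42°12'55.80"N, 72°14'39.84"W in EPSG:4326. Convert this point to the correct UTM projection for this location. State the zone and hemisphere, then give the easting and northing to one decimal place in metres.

Zone 18N: E 727449.3 m, N 4677380.0 m

Longitude -72.2444° lies in the 6° band [-78°, -72°), giving zone 18; latitude is north of the equator, so 18N.
Zone 18 central meridian λ₀ = 6×18 − 183 = -75°; Δλ = +2.7556°.
Transverse Mercator on WGS84 with k₀ = 0.9996 gives E = 727449.280 m, N = 4677379.966 m.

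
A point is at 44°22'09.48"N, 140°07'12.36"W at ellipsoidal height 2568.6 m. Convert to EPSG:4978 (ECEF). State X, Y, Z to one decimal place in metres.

WGS84: a = 6378137 m, e² = 0.006694380; N(φ) = a/√(1−e²sin²φ) = 6388602.134 m.
X = (N+h)·cosφ·cosλ = -3505984.672 m; Y = (N+h)·cosφ·sinλ = -2929369.009 m; Z = (N(1−e²)+h)·sinφ = 4439313.882 m.

X -3505984.7 m, Y -2929369.0 m, Z 4439313.9 m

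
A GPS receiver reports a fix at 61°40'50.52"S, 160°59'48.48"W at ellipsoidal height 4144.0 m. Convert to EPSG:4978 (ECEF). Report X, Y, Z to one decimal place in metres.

WGS84: a = 6378137 m, e² = 0.006694380; N(φ) = a/√(1−e²sin²φ) = 6394746.127 m.
X = (N+h)·cosφ·cosλ = -2870100.493 m; Y = (N+h)·cosφ·sinλ = -988434.158 m; Z = (N(1−e²)+h)·sinφ = -5595370.255 m.

X -2870100.5 m, Y -988434.2 m, Z -5595370.3 m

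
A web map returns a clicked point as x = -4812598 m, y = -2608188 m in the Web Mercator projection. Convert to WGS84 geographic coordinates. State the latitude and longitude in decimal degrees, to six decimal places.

R = 6378137 m. λ = x/R = -43.23230340°.
φ = 2·arctan(exp(y/R)) − 90° = 2·arctan(0.66436) − 90° = -22.80280008°.

lat -22.802800°, lon -43.232303°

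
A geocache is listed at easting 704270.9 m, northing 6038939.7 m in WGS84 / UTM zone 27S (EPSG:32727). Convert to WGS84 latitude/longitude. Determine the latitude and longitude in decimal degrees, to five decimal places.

Zone 27S: λ₀ = -21°, k₀ = 0.9996, false easting 500000 m, false northing 10000000 m.
Meridian distance M = (N − FN)/k₀ = -3962645.4 m.
Inverse transverse Mercator on WGS84 gives φ = -35.77239999°, λ = -18.74020034°.

lat -35.77240°, lon -18.74020°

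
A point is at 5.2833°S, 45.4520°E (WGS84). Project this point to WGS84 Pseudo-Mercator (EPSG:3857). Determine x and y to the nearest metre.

Web Mercator is spherical with R = a = 6378137 m.
x = R·λ = 6378137 × 0.793287052 = 5059693.496 m.
y = R·ln tan(π/4 + φ/2) = 6378137 × -0.092341935 = -588969.513 m.

x 5059693 m, y -588970 m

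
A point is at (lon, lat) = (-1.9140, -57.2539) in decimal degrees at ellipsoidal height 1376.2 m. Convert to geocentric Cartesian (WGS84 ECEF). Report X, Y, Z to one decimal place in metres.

WGS84: a = 6378137 m, e² = 0.006694380; N(φ) = a/√(1−e²sin²φ) = 6393293.202 m.
X = (N+h)·cosφ·cosλ = 3457056.990 m; Y = (N+h)·cosφ·sinλ = -115528.047 m; Z = (N(1−e²)+h)·sinφ = -5342404.583 m.

X 3457057.0 m, Y -115528.0 m, Z -5342404.6 m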